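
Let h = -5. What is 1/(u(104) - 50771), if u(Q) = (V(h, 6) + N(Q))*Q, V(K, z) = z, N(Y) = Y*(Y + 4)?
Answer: 1/1117981 ≈ 8.9447e-7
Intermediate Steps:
N(Y) = Y*(4 + Y)
u(Q) = Q*(6 + Q*(4 + Q)) (u(Q) = (6 + Q*(4 + Q))*Q = Q*(6 + Q*(4 + Q)))
1/(u(104) - 50771) = 1/(104*(6 + 104*(4 + 104)) - 50771) = 1/(104*(6 + 104*108) - 50771) = 1/(104*(6 + 11232) - 50771) = 1/(104*11238 - 50771) = 1/(1168752 - 50771) = 1/1117981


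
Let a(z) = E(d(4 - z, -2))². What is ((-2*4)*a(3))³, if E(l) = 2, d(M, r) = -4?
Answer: -32768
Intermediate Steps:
a(z) = 4 (a(z) = 2² = 4)
((-2*4)*a(3))³ = (-2*4*4)³ = (-8*4)³ = (-32)³ = -32768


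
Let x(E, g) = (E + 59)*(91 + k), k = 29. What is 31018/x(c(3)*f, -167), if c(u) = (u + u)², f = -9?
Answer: -15509/15900 ≈ -0.97541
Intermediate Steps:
c(u) = 4*u² (c(u) = (2*u)² = 4*u²)
x(E, g) = 7080 + 120*E (x(E, g) = (E + 59)*(91 + 29) = (59 + E)*120 = 7080 + 120*E)
31018/x(c(3)*f, -167) = 31018/(7080 + 120*((4*3²)*(-9))) = 31018/(7080 + 120*((4*9)*(-9))) = 31018/(7080 + 120*(36*(-9))) = 31018/(7080 + 120*(-324)) = 31018/(7080 - 38880) = 31018/(-31800) = 31018*(-1/31800) = -15509/15900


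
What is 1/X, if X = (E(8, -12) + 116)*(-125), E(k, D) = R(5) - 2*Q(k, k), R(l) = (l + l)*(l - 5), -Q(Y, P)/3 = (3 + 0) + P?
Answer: -1/22750 ≈ -4.3956e-5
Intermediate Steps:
Q(Y, P) = -9 - 3*P (Q(Y, P) = -3*((3 + 0) + P) = -3*(3 + P) = -9 - 3*P)
R(l) = 2*l*(-5 + l) (R(l) = (2*l)*(-5 + l) = 2*l*(-5 + l))
E(k, D) = 18 + 6*k (E(k, D) = 2*5*(-5 + 5) - 2*(-9 - 3*k) = 2*5*0 + (18 + 6*k) = 0 + (18 + 6*k) = 18 + 6*k)
X = -22750 (X = ((18 + 6*8) + 116)*(-125) = ((18 + 48) + 116)*(-125) = (66 + 116)*(-125) = 182*(-125) = -22750)
1/X = 1/(-22750) = -1/22750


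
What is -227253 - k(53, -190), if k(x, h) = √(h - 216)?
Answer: -227253 - I*√406 ≈ -2.2725e+5 - 20.149*I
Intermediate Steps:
k(x, h) = √(-216 + h)
-227253 - k(53, -190) = -227253 - √(-216 - 190) = -227253 - √(-406) = -227253 - I*√406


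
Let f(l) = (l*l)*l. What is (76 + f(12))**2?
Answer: 3254416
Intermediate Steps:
f(l) = l**3 (f(l) = l**2*l = l**3)
(76 + f(12))**2 = (76 + 12**3)**2 = (76 + 1728)**2 = 1804**2 = 3254416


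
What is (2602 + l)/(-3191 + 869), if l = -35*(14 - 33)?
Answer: -121/86 ≈ -1.4070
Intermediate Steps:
l = 665 (l = -35*(-19) = 665)
(2602 + l)/(-3191 + 869) = (2602 + 665)/(-3191 + 869) = 3267/(-2322) = 3267*(-1/2322) = -121/86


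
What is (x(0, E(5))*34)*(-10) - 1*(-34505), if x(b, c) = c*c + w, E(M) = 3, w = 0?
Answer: 31445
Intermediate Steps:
x(b, c) = c² (x(b, c) = c*c + 0 = c² + 0 = c²)
(x(0, E(5))*34)*(-10) - 1*(-34505) = (3²*34)*(-10) - 1*(-34505) = (9*34)*(-10) + 34505 = 306*(-10) + 34505 = -3060 + 34505 = 31445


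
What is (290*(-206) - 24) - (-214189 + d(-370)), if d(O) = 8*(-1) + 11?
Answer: 154422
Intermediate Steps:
d(O) = 3 (d(O) = -8 + 11 = 3)
(290*(-206) - 24) - (-214189 + d(-370)) = (290*(-206) - 24) - (-214189 + 3) = (-59740 - 24) - 1*(-214186) = -59764 + 214186 = 154422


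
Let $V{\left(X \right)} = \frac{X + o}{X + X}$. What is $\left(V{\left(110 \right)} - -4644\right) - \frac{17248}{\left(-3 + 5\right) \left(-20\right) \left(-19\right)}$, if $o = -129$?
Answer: $\frac{3863339}{836} \approx 4621.2$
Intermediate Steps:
$V{\left(X \right)} = \frac{-129 + X}{2 X}$ ($V{\left(X \right)} = \frac{X - 129}{X + X} = \frac{-129 + X}{2 X}$)
$\left(V{\left(110 \right)} - -4644\right) - \frac{17248}{\left(-3 + 5\right) \left(-20\right) \left(-19\right)} = \left(\frac{-129 + 110}{2 \cdot 110} - -4644\right) - \frac{17248}{\left(-3 + 5\right) \left(-20\right) \left(-19\right)} = \left(\frac{1}{2} \cdot \frac{1}{110} \left(-19\right) + 4644\right) - \frac{17248}{2 \left(-20\right) \left(-19\right)} = \left(- \frac{19}{220} + 4644\right) - \frac{17248}{\left(-40\right) \left(-19\right)} = \frac{1021661}{220} - \frac{17248}{760} = \frac{1021661}{220} - 17248 \cdot \frac{1}{760} = \frac{1021661}{220} - \frac{2156}{95} = \frac{3863339}{836}$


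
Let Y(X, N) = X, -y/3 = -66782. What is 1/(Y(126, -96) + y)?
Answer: 1/200472 ≈ 4.9882e-6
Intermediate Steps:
y = 200346 (y = -3*(-66782) = 200346)
1/(Y(126, -96) + y) = 1/(126 + 200346) = 1/200472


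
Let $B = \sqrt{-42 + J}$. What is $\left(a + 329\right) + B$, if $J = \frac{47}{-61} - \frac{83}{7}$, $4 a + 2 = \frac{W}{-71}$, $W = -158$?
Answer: $\frac{23363}{71} + \frac{i \sqrt{9960202}}{427} \approx 329.06 + 7.3911 i$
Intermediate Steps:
$a = \frac{4}{71}$ ($a = - \frac{1}{2} + \frac{\left(-158\right) \frac{1}{-71}}{4} = - \frac{1}{2} + \frac{\left(-158\right) \left(- \frac{1}{71}\right)}{4} = - \frac{1}{2} + \frac{1}{4} \cdot \frac{158}{71} = - \frac{1}{2} + \frac{79}{142} = \frac{4}{71} \approx 0.056338$)
$J = - \frac{5392}{427}$ ($J = 47 \left(- \frac{1}{61}\right) - \frac{83}{7} = - \frac{47}{61} - \frac{83}{7} = - \frac{5392}{427} \approx -12.628$)
$B = \frac{i \sqrt{9960202}}{427}$ ($B = \sqrt{-42 - \frac{5392}{427}} = \sqrt{- \frac{23326}{427}} = \frac{i \sqrt{9960202}}{427} \approx 7.3911 i$)
$\left(a + 329\right) + B = \left(\frac{4}{71} + 329\right) + \frac{i \sqrt{9960202}}{427} = \frac{23363}{71} + \frac{i \sqrt{9960202}}{427}$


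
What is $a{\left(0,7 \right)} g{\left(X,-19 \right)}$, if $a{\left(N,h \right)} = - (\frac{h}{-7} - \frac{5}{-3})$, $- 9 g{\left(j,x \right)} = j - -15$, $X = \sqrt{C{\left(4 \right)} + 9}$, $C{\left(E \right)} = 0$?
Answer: $\frac{4}{3} \approx 1.3333$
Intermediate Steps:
$X = 3$ ($X = \sqrt{0 + 9} = \sqrt{9} = 3$)
$g{\left(j,x \right)} = - \frac{5}{3} - \frac{j}{9}$ ($g{\left(j,x \right)} = - \frac{j - -15}{9} = - \frac{j + 15}{9} = - \frac{15 + j}{9} = - \frac{5}{3} - \frac{j}{9}$)
$a{\left(N,h \right)} = - \frac{5}{3} + \frac{h}{7}$ ($a{\left(N,h \right)} = - (h \left(- \frac{1}{7}\right) - - \frac{5}{3}) = - (- \frac{h}{7} + \frac{5}{3}) = - (\frac{5}{3} - \frac{h}{7}) = - \frac{5}{3} + \frac{h}{7}$)
$a{\left(0,7 \right)} g{\left(X,-19 \right)} = \left(- \frac{5}{3} + \frac{1}{7} \cdot 7\right) \left(- \frac{5}{3} - \frac{1}{3}\right) = \left(- \frac{5}{3} + 1\right) \left(- \frac{5}{3} - \frac{1}{3}\right) = \left(- \frac{2}{3}\right) \left(-2\right) = \frac{4}{3}$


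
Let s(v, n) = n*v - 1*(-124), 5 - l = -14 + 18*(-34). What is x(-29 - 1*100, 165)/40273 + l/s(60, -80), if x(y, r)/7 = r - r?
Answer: -631/4676 ≈ -0.13494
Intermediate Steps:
l = 631 (l = 5 - (-14 + 18*(-34)) = 5 - (-14 - 612) = 5 - 1*(-626) = 5 + 626 = 631)
x(y, r) = 0 (x(y, r) = 7*(r - r) = 7*0 = 0)
s(v, n) = 124 + n*v (s(v, n) = n*v + 124 = 124 + n*v)
x(-29 - 1*100, 165)/40273 + l/s(60, -80) = 0/40273 + 631/(124 - 80*60) = 0*(1/40273) + 631/(124 - 4800) = 0 + 631/(-4676) = 0 + 631*(-1/4676) = 0 - 631/4676 = -631/4676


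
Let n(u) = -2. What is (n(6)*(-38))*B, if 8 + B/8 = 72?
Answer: 38912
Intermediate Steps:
B = 512 (B = -64 + 8*72 = -64 + 576 = 512)
(n(6)*(-38))*B = -2*(-38)*512 = 76*512 = 38912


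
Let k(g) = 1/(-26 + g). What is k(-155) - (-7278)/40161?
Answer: 425719/2423047 ≈ 0.17570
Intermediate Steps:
k(-155) - (-7278)/40161 = 1/(-26 - 155) - (-7278)/40161 = 1/(-181) - (-7278)/40161 = -1/181 - 1*(-2426/13387) = -1/181 + 2426/13387 = 425719/2423047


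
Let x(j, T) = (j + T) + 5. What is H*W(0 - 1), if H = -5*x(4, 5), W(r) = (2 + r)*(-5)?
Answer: 350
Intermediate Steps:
x(j, T) = 5 + T + j (x(j, T) = (T + j) + 5 = 5 + T + j)
W(r) = -10 - 5*r
H = -70 (H = -5*(5 + 5 + 4) = -5*14 = -70)
H*W(0 - 1) = -70*(-10 - 5*(0 - 1)) = -70*(-10 - 5*(-1)) = -70*(-10 + 5) = -70*(-5) = 350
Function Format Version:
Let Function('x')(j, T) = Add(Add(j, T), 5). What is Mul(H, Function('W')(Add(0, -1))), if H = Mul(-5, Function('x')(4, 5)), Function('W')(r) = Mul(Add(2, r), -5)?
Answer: 350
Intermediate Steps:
Function('x')(j, T) = Add(5, T, j) (Function('x')(j, T) = Add(Add(T, j), 5) = Add(5, T, j))
Function('W')(r) = Add(-10, Mul(-5, r))
H = -70 (H = Mul(-5, Add(5, 5, 4)) = Mul(-5, 14) = -70)
Mul(H, Function('W')(Add(0, -1))) = Mul(-70, Add(-10, Mul(-5, Add(0, -1)))) = Mul(-70, Add(-10, Mul(-5, -1))) = Mul(-70, Add(-10, 5)) = Mul(-70, -5) = 350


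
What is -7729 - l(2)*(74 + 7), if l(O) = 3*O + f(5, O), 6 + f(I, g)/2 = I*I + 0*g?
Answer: -11293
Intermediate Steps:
f(I, g) = -12 + 2*I² (f(I, g) = -12 + 2*(I*I + 0*g) = -12 + 2*(I² + 0) = -12 + 2*I²)
l(O) = 38 + 3*O (l(O) = 3*O + (-12 + 2*5²) = 3*O + (-12 + 2*25) = 3*O + (-12 + 50) = 3*O + 38 = 38 + 3*O)
-7729 - l(2)*(74 + 7) = -7729 - (38 + 3*2)*(74 + 7) = -7729 - (38 + 6)*81 = -7729 - 44*81 = -7729 - 1*3564 = -7729 - 3564 = -11293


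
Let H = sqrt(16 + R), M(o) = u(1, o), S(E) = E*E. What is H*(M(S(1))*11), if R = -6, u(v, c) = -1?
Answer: -11*sqrt(10) ≈ -34.785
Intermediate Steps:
S(E) = E**2
M(o) = -1
H = sqrt(10) (H = sqrt(16 - 6) = sqrt(10) ≈ 3.1623)
H*(M(S(1))*11) = sqrt(10)*(-1*11) = sqrt(10)*(-11) = -11*sqrt(10)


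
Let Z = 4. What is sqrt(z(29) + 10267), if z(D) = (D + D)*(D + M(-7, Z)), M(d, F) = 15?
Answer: sqrt(12819) ≈ 113.22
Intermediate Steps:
z(D) = 2*D*(15 + D) (z(D) = (D + D)*(D + 15) = (2*D)*(15 + D) = 2*D*(15 + D))
sqrt(z(29) + 10267) = sqrt(2*29*(15 + 29) + 10267) = sqrt(2*29*44 + 10267) = sqrt(2552 + 10267) = sqrt(12819)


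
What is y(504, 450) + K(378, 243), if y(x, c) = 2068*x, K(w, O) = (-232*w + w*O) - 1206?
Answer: 1045224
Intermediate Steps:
K(w, O) = -1206 - 232*w + O*w (K(w, O) = (-232*w + O*w) - 1206 = -1206 - 232*w + O*w)
y(504, 450) + K(378, 243) = 2068*504 + (-1206 - 232*378 + 243*378) = 1042272 + (-1206 - 87696 + 91854) = 1042272 + 2952 = 1045224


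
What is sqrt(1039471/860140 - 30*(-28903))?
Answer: sqrt(160377367589387485)/430070 ≈ 931.18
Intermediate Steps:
sqrt(1039471/860140 - 30*(-28903)) = sqrt(1039471*(1/860140) + 867090) = sqrt(1039471/860140 + 867090) = sqrt(745819832071/860140) = sqrt(160377367589387485)/430070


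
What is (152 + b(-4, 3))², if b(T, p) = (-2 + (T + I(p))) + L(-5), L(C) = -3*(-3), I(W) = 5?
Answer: 25600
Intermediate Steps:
L(C) = 9
b(T, p) = 12 + T (b(T, p) = (-2 + (T + 5)) + 9 = (-2 + (5 + T)) + 9 = (3 + T) + 9 = 12 + T)
(152 + b(-4, 3))² = (152 + (12 - 4))² = (152 + 8)² = 160² = 25600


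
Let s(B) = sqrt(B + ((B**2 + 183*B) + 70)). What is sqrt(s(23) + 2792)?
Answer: sqrt(2792 + sqrt(4831)) ≈ 53.493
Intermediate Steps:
s(B) = sqrt(70 + B**2 + 184*B) (s(B) = sqrt(B + (70 + B**2 + 183*B)) = sqrt(70 + B**2 + 184*B))
sqrt(s(23) + 2792) = sqrt(sqrt(70 + 23**2 + 184*23) + 2792) = sqrt(sqrt(70 + 529 + 4232) + 2792) = sqrt(sqrt(4831) + 2792) = sqrt(2792 + sqrt(4831))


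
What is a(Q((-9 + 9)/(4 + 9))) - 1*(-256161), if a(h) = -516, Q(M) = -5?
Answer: 255645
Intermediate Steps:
a(Q((-9 + 9)/(4 + 9))) - 1*(-256161) = -516 - 1*(-256161) = -516 + 256161 = 255645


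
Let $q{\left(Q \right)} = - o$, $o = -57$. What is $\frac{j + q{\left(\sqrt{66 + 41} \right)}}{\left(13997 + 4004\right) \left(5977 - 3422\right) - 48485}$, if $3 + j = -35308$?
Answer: $- \frac{17627}{22972035} \approx -0.00076732$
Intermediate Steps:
$j = -35311$ ($j = -3 - 35308 = -35311$)
$q{\left(Q \right)} = 57$ ($q{\left(Q \right)} = \left(-1\right) \left(-57\right) = 57$)
$\frac{j + q{\left(\sqrt{66 + 41} \right)}}{\left(13997 + 4004\right) \left(5977 - 3422\right) - 48485} = \frac{-35311 + 57}{\left(13997 + 4004\right) \left(5977 - 3422\right) - 48485} = - \frac{35254}{18001 \cdot 2555 - 48485} = - \frac{35254}{45992555 - 48485} = - \frac{35254}{45944070} = \left(-35254\right) \frac{1}{45944070} = - \frac{17627}{22972035}$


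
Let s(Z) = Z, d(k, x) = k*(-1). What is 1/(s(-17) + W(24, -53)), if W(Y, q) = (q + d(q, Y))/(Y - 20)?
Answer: -1/17 ≈ -0.058824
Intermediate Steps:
d(k, x) = -k
W(Y, q) = 0 (W(Y, q) = (q - q)/(Y - 20) = 0/(-20 + Y) = 0)
1/(s(-17) + W(24, -53)) = 1/(-17 + 0) = 1/(-17) = -1/17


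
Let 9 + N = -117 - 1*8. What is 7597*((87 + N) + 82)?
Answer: 265895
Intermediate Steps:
N = -134 (N = -9 + (-117 - 1*8) = -9 + (-117 - 8) = -9 - 125 = -134)
7597*((87 + N) + 82) = 7597*((87 - 134) + 82) = 7597*(-47 + 82) = 7597*35 = 265895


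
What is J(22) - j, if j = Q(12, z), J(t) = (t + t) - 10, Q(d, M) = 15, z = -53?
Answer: 19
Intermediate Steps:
J(t) = -10 + 2*t (J(t) = 2*t - 10 = -10 + 2*t)
j = 15
J(22) - j = (-10 + 2*22) - 1*15 = (-10 + 44) - 15 = 34 - 15 = 19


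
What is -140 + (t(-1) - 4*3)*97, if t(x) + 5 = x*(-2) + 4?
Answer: -1207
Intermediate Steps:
t(x) = -1 - 2*x (t(x) = -5 + (x*(-2) + 4) = -5 + (-2*x + 4) = -5 + (4 - 2*x) = -1 - 2*x)
-140 + (t(-1) - 4*3)*97 = -140 + ((-1 - 2*(-1)) - 4*3)*97 = -140 + ((-1 + 2) - 12)*97 = -140 + (1 - 12)*97 = -140 - 11*97 = -140 - 1067 = -1207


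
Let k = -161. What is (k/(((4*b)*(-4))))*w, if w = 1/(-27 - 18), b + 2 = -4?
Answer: 161/4320 ≈ 0.037269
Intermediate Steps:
b = -6 (b = -2 - 4 = -6)
w = -1/45 (w = 1/(-45) = -1/45 ≈ -0.022222)
(k/(((4*b)*(-4))))*w = -161/((4*(-6))*(-4))*(-1/45) = -161/((-24*(-4)))*(-1/45) = -161/96*(-1/45) = 161/4320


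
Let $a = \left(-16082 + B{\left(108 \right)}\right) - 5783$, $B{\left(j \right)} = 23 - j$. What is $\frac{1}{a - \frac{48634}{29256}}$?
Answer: $- \frac{14628}{321108917} \approx -4.5555 \cdot 10^{-5}$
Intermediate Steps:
$a = -21950$ ($a = \left(-16082 + \left(23 - 108\right)\right) - 5783 = \left(-16082 - 85\right) - 5783 = -16167 - 5783 = -21950$)
$\frac{1}{a - \frac{48634}{29256}} = \frac{1}{-21950 - \frac{48634}{29256}} = \frac{1}{-21950 - \frac{24317}{14628}} = \frac{1}{- \frac{321108917}{14628}} = - \frac{14628}{321108917}$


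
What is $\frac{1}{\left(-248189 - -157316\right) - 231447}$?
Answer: $- \frac{1}{322320} \approx -3.1025 \cdot 10^{-6}$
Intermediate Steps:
$\frac{1}{\left(-248189 - -157316\right) - 231447} = \frac{1}{\left(-248189 + 157316\right) - 231447} = \frac{1}{-90873 - 231447} = \frac{1}{-322320} = - \frac{1}{322320}$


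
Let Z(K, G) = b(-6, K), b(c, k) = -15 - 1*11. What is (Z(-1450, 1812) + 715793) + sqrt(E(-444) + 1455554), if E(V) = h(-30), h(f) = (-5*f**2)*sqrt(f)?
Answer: 715767 + sqrt(1455554 - 4500*I*sqrt(30)) ≈ 7.1697e+5 - 10.214*I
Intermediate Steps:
b(c, k) = -26 (b(c, k) = -15 - 11 = -26)
Z(K, G) = -26
h(f) = -5*f**(5/2)
E(V) = -4500*I*sqrt(30)
(Z(-1450, 1812) + 715793) + sqrt(E(-444) + 1455554) = (-26 + 715793) + sqrt(-4500*I*sqrt(30) + 1455554) = 715767 + sqrt(1455554 - 4500*I*sqrt(30))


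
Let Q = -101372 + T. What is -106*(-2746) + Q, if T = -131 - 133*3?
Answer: 189174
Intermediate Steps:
T = -530 (T = -131 - 399 = -530)
Q = -101902 (Q = -101372 - 530 = -101902)
-106*(-2746) + Q = -106*(-2746) - 101902 = 291076 - 101902 = 189174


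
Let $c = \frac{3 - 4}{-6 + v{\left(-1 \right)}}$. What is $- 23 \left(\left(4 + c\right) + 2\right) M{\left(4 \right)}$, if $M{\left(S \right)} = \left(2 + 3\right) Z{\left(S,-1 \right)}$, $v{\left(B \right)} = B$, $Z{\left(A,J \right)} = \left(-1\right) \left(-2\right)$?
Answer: $- \frac{9890}{7} \approx -1412.9$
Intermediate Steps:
$Z{\left(A,J \right)} = 2$
$c = \frac{1}{7}$ ($c = \frac{3 - 4}{-6 - 1} = - \frac{1}{-7} = \left(-1\right) \left(- \frac{1}{7}\right) = \frac{1}{7} \approx 0.14286$)
$M{\left(S \right)} = 10$ ($M{\left(S \right)} = \left(2 + 3\right) 2 = 5 \cdot 2 = 10$)
$- 23 \left(\left(4 + c\right) + 2\right) M{\left(4 \right)} = - 23 \left(\left(4 + \frac{1}{7}\right) + 2\right) 10 = - 23 \left(\frac{29}{7} + 2\right) 10 = \left(-23\right) \frac{43}{7} \cdot 10 = \left(- \frac{989}{7}\right) 10 = - \frac{9890}{7}$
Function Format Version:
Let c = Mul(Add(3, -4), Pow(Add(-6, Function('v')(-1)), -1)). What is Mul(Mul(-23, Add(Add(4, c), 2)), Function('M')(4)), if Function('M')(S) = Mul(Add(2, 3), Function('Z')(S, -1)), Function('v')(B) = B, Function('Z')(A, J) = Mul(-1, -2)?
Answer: Rational(-9890, 7) ≈ -1412.9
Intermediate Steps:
Function('Z')(A, J) = 2
c = Rational(1, 7) (c = Mul(Add(3, -4), Pow(Add(-6, -1), -1)) = Mul(-1, Pow(-7, -1)) = Mul(-1, Rational(-1, 7)) = Rational(1, 7) ≈ 0.14286)
Function('M')(S) = 10 (Function('M')(S) = Mul(Add(2, 3), 2) = Mul(5, 2) = 10)
Mul(Mul(-23, Add(Add(4, c), 2)), Function('M')(4)) = Mul(Mul(-23, Add(Add(4, Rational(1, 7)), 2)), 10) = Mul(Mul(-23, Add(Rational(29, 7), 2)), 10) = Mul(Mul(-23, Rational(43, 7)), 10) = Mul(Rational(-989, 7), 10) = Rational(-9890, 7)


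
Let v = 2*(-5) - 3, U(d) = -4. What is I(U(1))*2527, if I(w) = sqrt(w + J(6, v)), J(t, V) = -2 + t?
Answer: 0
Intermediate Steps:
v = -13 (v = -10 - 3 = -13)
I(w) = sqrt(4 + w) (I(w) = sqrt(w + (-2 + 6)) = sqrt(w + 4) = sqrt(4 + w))
I(U(1))*2527 = sqrt(4 - 4)*2527 = sqrt(0)*2527 = 0*2527 = 0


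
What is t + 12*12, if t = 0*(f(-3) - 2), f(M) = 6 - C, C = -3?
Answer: 144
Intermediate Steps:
f(M) = 9 (f(M) = 6 - 1*(-3) = 6 + 3 = 9)
t = 0 (t = 0*(9 - 2) = 0*7 = 0)
t + 12*12 = 0 + 12*12 = 0 + 144 = 144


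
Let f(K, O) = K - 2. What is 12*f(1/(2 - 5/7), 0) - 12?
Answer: -80/3 ≈ -26.667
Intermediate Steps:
f(K, O) = -2 + K
12*f(1/(2 - 5/7), 0) - 12 = 12*(-2 + 1/(2 - 5/7)) - 12 = 12*(-2 + 1/(9/7)) - 12 = 12*(-2 + 7/9) - 12 = 12*(-11/9) - 12 = -44/3 - 12 = -80/3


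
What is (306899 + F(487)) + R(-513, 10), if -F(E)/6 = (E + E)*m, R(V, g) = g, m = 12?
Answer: 236781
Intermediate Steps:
F(E) = -144*E (F(E) = -6*(E + E)*12 = -6*2*E*12 = -144*E)
(306899 + F(487)) + R(-513, 10) = (306899 - 144*487) + 10 = (306899 - 70128) + 10 = 236771 + 10 = 236781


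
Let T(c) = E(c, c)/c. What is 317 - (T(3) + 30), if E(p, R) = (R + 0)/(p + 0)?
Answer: 860/3 ≈ 286.67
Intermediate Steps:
E(p, R) = R/p
T(c) = 1/c (T(c) = (c/c)/c = 1/c)
317 - (T(3) + 30) = 317 - (1/3 + 30) = 317 - 1*91/3 = 317 - 91/3 = 860/3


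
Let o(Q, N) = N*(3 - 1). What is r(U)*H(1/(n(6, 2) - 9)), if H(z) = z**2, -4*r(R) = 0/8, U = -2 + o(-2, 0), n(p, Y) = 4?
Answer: 0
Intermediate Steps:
o(Q, N) = 2*N (o(Q, N) = N*2 = 2*N)
U = -2 (U = -2 + 2*0 = -2 + 0 = -2)
r(R) = 0 (r(R) = -0/8 = -1/4*0 = 0)
r(U)*H(1/(n(6, 2) - 9)) = 0*(1/(4 - 9))**2 = 0*(1/(-5))**2 = 0*(-1/5)**2 = 0*(1/25) = 0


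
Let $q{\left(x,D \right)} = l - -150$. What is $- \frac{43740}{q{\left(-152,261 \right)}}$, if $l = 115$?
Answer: $- \frac{8748}{53} \approx -165.06$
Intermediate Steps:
$q{\left(x,D \right)} = 265$ ($q{\left(x,D \right)} = 115 - -150 = 115 + 150 = 265$)
$- \frac{43740}{q{\left(-152,261 \right)}} = - \frac{43740}{265} = \left(-43740\right) \frac{1}{265} = - \frac{8748}{53}$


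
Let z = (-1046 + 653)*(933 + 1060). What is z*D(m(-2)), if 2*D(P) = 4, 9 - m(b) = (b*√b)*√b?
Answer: -1566498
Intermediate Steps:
m(b) = 9 - b² (m(b) = 9 - b*√b*√b = 9 - b^(3/2)*√b = 9 - b²)
D(P) = 2 (D(P) = (½)*4 = 2)
z = -783249 (z = -393*1993 = -783249)
z*D(m(-2)) = -783249*2 = -1566498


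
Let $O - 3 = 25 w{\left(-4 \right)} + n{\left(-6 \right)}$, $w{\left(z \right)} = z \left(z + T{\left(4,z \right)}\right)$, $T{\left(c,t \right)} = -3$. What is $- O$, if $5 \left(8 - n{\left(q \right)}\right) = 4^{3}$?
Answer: $- \frac{3491}{5} \approx -698.2$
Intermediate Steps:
$n{\left(q \right)} = - \frac{24}{5}$ ($n{\left(q \right)} = 8 - \frac{4^{3}}{5} = 8 - \frac{64}{5} = - \frac{24}{5}$)
$w{\left(z \right)} = z \left(-3 + z\right)$ ($w{\left(z \right)} = z \left(z - 3\right) = z \left(-3 + z\right)$)
$O = \frac{3491}{5}$ ($O = 3 - \left(\frac{24}{5} - 25 \left(- 4 \left(-3 - 4\right)\right)\right) = 3 - \left(\frac{24}{5} - 25 \left(\left(-4\right) \left(-7\right)\right)\right) = 3 + \left(25 \cdot 28 - \frac{24}{5}\right) = 3 + \left(700 - \frac{24}{5}\right) = 3 + \frac{3476}{5} = \frac{3491}{5} \approx 698.2$)
$- O = \left(-1\right) \frac{3491}{5} = - \frac{3491}{5}$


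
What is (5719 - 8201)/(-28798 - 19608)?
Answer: 1241/24203 ≈ 0.051275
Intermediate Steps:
(5719 - 8201)/(-28798 - 19608) = -2482/(-48406) = -2482*(-1/48406) = 1241/24203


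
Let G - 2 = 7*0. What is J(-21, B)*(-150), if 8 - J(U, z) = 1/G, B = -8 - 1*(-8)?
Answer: -1125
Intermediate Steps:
B = 0 (B = -8 + 8 = 0)
G = 2 (G = 2 + 7*0 = 2 + 0 = 2)
J(U, z) = 15/2 (J(U, z) = 8 - 1/2 = 8 - 1*½ = 8 - ½ = 15/2)
J(-21, B)*(-150) = (15/2)*(-150) = -1125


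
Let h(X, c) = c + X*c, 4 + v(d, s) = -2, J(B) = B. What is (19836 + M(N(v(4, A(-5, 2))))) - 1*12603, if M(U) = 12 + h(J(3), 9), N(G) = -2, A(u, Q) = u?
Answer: 7281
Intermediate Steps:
v(d, s) = -6 (v(d, s) = -4 - 2 = -6)
M(U) = 48 (M(U) = 12 + 9*(1 + 3) = 12 + 9*4 = 12 + 36 = 48)
(19836 + M(N(v(4, A(-5, 2))))) - 1*12603 = (19836 + 48) - 1*12603 = 19884 - 12603 = 7281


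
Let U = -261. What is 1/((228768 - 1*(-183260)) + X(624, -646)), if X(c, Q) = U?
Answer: 1/411767 ≈ 2.4286e-6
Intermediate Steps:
X(c, Q) = -261
1/((228768 - 1*(-183260)) + X(624, -646)) = 1/((228768 - 1*(-183260)) - 261) = 1/((228768 + 183260) - 261) = 1/(412028 - 261) = 1/411767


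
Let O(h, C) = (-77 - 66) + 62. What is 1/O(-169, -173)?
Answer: -1/81 ≈ -0.012346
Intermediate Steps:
O(h, C) = -81 (O(h, C) = -143 + 62 = -81)
1/O(-169, -173) = 1/(-81) = -1/81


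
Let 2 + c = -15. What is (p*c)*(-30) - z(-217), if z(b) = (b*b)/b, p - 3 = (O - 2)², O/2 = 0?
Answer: 3787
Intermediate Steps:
O = 0 (O = 2*0 = 0)
c = -17 (c = -2 - 15 = -17)
p = 7 (p = 3 + (0 - 2)² = 3 + (-2)² = 3 + 4 = 7)
z(b) = b (z(b) = b²/b = b)
(p*c)*(-30) - z(-217) = (7*(-17))*(-30) - 1*(-217) = -119*(-30) + 217 = 3570 + 217 = 3787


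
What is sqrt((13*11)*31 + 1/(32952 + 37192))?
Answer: 3*sqrt(9466649858)/4384 ≈ 66.581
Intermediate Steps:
sqrt((13*11)*31 + 1/(32952 + 37192)) = sqrt(143*31 + 1/70144) = sqrt(4433 + 1/70144) = sqrt(310948353/70144) = 3*sqrt(9466649858)/4384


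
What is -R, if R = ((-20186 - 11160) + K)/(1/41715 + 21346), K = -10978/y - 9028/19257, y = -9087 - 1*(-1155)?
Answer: 11095848743615145/7556272029257938 ≈ 1.4684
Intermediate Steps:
y = -7932 (y = -9087 + 1155 = -7932)
K = 23298875/25457754 (K = -10978/(-7932) - 9028/19257 = -10978*(-1/7932) - 9028*1/19257 = 5489/3966 - 9028/19257 = 23298875/25457754 ≈ 0.91520)
R = -11095848743615145/7556272029257938 (R = ((-20186 - 11160) + 23298875/25457754)/(1/41715 + 21346) = (-31346 + 23298875/25457754)/(1/41715 + 21346) = -797975458009/(25457754*890448391/41715) = -797975458009/25457754*41715/890448391 = -11095848743615145/7556272029257938 ≈ -1.4684)
-R = -1*(-11095848743615145/7556272029257938) = 11095848743615145/7556272029257938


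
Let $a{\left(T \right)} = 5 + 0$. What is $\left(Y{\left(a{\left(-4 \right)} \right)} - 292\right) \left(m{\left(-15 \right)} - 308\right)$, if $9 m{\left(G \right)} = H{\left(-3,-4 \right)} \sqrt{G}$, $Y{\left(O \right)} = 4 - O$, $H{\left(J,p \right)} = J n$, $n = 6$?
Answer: $90244 + 586 i \sqrt{15} \approx 90244.0 + 2269.6 i$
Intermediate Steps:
$H{\left(J,p \right)} = 6 J$ ($H{\left(J,p \right)} = J 6 = 6 J$)
$a{\left(T \right)} = 5$
$m{\left(G \right)} = - 2 \sqrt{G}$ ($m{\left(G \right)} = \frac{6 \left(-3\right) \sqrt{G}}{9} = \frac{\left(-18\right) \sqrt{G}}{9} = - 2 \sqrt{G}$)
$\left(Y{\left(a{\left(-4 \right)} \right)} - 292\right) \left(m{\left(-15 \right)} - 308\right) = \left(\left(4 - 5\right) - 292\right) \left(- 2 \sqrt{-15} - 308\right) = \left(\left(4 - 5\right) - 292\right) \left(- 2 i \sqrt{15} - 308\right) = \left(-1 - 292\right) \left(- 2 i \sqrt{15} - 308\right) = - 293 \left(-308 - 2 i \sqrt{15}\right) = 90244 + 586 i \sqrt{15}$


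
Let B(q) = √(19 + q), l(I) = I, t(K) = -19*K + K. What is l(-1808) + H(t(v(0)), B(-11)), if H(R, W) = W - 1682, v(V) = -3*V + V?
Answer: -3490 + 2*√2 ≈ -3487.2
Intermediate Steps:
v(V) = -2*V
t(K) = -18*K
H(R, W) = -1682 + W
l(-1808) + H(t(v(0)), B(-11)) = -1808 + (-1682 + √(19 - 11)) = -1808 + (-1682 + √8) = -1808 + (-1682 + 2*√2) = -3490 + 2*√2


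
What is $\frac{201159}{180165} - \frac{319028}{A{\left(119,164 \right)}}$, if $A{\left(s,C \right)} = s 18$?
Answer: $- \frac{9507799507}{64318905} \approx -147.82$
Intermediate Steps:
$A{\left(s,C \right)} = 18 s$
$\frac{201159}{180165} - \frac{319028}{A{\left(119,164 \right)}} = \frac{201159}{180165} - \frac{319028}{18 \cdot 119} = 201159 \cdot \frac{1}{180165} - \frac{319028}{2142} = \frac{67053}{60055} - \frac{159514}{1071} = - \frac{9507799507}{64318905}$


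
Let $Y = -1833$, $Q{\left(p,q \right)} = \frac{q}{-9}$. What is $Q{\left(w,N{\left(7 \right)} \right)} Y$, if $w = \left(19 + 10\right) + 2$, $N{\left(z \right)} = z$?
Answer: $\frac{4277}{3} \approx 1425.7$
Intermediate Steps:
$w = 31$ ($w = 29 + 2 = 31$)
$Q{\left(p,q \right)} = - \frac{q}{9}$ ($Q{\left(p,q \right)} = q \left(- \frac{1}{9}\right) = - \frac{q}{9}$)
$Q{\left(w,N{\left(7 \right)} \right)} Y = \left(- \frac{1}{9}\right) 7 \left(-1833\right) = \left(- \frac{7}{9}\right) \left(-1833\right) = \frac{4277}{3}$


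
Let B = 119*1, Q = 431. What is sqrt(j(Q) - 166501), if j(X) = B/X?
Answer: 2*I*sqrt(7732335243)/431 ≈ 408.04*I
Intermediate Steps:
B = 119
j(X) = 119/X
sqrt(j(Q) - 166501) = sqrt(119/431 - 166501) = sqrt(-71761812/431) = 2*I*sqrt(7732335243)/431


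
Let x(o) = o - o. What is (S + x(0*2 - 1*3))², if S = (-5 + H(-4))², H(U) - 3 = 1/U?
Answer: 6561/256 ≈ 25.629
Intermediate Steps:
H(U) = 3 + 1/U
x(o) = 0
S = 81/16 (S = (-5 + (3 + 1/(-4)))² = (-5 + (3 - ¼))² = (-5 + 11/4)² = (-9/4)² = 81/16 ≈ 5.0625)
(S + x(0*2 - 1*3))² = (81/16 + 0)² = (81/16)² = 6561/256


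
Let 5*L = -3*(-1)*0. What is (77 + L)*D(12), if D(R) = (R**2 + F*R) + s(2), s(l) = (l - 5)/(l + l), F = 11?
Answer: 84777/4 ≈ 21194.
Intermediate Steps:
L = 0 (L = (-3*(-1)*0)/5 = (3*0)/5 = (1/5)*0 = 0)
s(l) = (-5 + l)/(2*l) (s(l) = (-5 + l)/((2*l)) = (-5 + l)*(1/(2*l)) = (-5 + l)/(2*l))
D(R) = -3/4 + R**2 + 11*R (D(R) = (R**2 + 11*R) + (1/2)*(-5 + 2)/2 = (R**2 + 11*R) + (1/2)*(1/2)*(-3) = (R**2 + 11*R) - 3/4 = -3/4 + R**2 + 11*R)
(77 + L)*D(12) = (77 + 0)*(-3/4 + 12**2 + 11*12) = 77*(-3/4 + 144 + 132) = 77*(1101/4) = 84777/4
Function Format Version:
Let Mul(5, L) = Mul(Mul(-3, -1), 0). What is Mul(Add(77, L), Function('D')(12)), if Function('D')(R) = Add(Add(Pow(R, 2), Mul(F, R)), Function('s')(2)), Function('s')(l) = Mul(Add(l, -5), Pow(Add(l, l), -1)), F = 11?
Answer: Rational(84777, 4) ≈ 21194.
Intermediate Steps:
L = 0 (L = Mul(Rational(1, 5), Mul(Mul(-3, -1), 0)) = Mul(Rational(1, 5), Mul(3, 0)) = Mul(Rational(1, 5), 0) = 0)
Function('s')(l) = Mul(Rational(1, 2), Pow(l, -1), Add(-5, l)) (Function('s')(l) = Mul(Add(-5, l), Pow(Mul(2, l), -1)) = Mul(Add(-5, l), Mul(Rational(1, 2), Pow(l, -1))) = Mul(Rational(1, 2), Pow(l, -1), Add(-5, l)))
Function('D')(R) = Add(Rational(-3, 4), Pow(R, 2), Mul(11, R)) (Function('D')(R) = Add(Add(Pow(R, 2), Mul(11, R)), Mul(Rational(1, 2), Pow(2, -1), Add(-5, 2))) = Add(Add(Pow(R, 2), Mul(11, R)), Mul(Rational(1, 2), Rational(1, 2), -3)) = Add(Add(Pow(R, 2), Mul(11, R)), Rational(-3, 4)) = Add(Rational(-3, 4), Pow(R, 2), Mul(11, R)))
Mul(Add(77, L), Function('D')(12)) = Mul(Add(77, 0), Add(Rational(-3, 4), Pow(12, 2), Mul(11, 12))) = Mul(77, Add(Rational(-3, 4), 144, 132)) = Mul(77, Rational(1101, 4)) = Rational(84777, 4)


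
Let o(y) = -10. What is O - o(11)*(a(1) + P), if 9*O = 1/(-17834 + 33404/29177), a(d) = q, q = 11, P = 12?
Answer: 1077040043803/4682782926 ≈ 230.00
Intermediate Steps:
a(d) = 11
O = -29177/4682782926 (O = 1/(9*(-17834 + 33404/29177)) = 1/(9*(-520309214/29177)) = (⅑)*(-29177/520309214) = -29177/4682782926 ≈ -6.2307e-6)
O - o(11)*(a(1) + P) = -29177/4682782926 - (-10)*(11 + 12) = -29177/4682782926 - (-10)*23 = -29177/4682782926 - 1*(-230) = -29177/4682782926 + 230 = 1077040043803/4682782926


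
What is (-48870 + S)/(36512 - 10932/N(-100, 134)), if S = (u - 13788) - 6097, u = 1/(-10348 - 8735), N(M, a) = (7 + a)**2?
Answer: -1449161065097/769558169090 ≈ -1.8831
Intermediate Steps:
u = -1/19083 (u = 1/(-19083) = -1/19083 ≈ -5.2403e-5)
S = -379465456/19083 (S = (-1/19083 - 13788) - 6097 = -263116405/19083 - 6097 = -379465456/19083 ≈ -19885.)
(-48870 + S)/(36512 - 10932/N(-100, 134)) = (-48870 - 379465456/19083)/(36512 - 10932/(7 + 134)**2) = -1312051666/(19083*(36512 - 10932/(141**2))) = -1312051666/(19083*(36512 - 10932/19881)) = -1312051666/(19083*(36512 - 10932*1/19881)) = -1312051666/(19083*(36512 - 3644/6627)) = -1312051666/(19083*241961380/6627) = -1312051666/19083*6627/241961380 = -1449161065097/769558169090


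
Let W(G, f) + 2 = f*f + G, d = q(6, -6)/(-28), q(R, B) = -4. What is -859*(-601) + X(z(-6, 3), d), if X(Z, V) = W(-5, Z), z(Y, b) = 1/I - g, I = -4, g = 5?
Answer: 8260473/16 ≈ 5.1628e+5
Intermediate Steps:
z(Y, b) = -21/4 (z(Y, b) = 1/(-4) - 1*5 = -¼ - 5 = -21/4)
d = ⅐ (d = -4/(-28) = -4*(-1/28) = ⅐ ≈ 0.14286)
W(G, f) = -2 + G + f² (W(G, f) = -2 + (f*f + G) = -2 + (f² + G) = -2 + (G + f²) = -2 + G + f²)
X(Z, V) = -7 + Z² (X(Z, V) = -2 - 5 + Z² = -7 + Z²)
-859*(-601) + X(z(-6, 3), d) = -859*(-601) + (-7 + (-21/4)²) = 516259 + (-7 + 441/16) = 516259 + 329/16 = 8260473/16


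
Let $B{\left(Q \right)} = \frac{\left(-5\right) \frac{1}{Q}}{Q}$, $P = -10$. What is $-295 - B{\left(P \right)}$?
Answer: $- \frac{5899}{20} \approx -294.95$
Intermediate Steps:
$B{\left(Q \right)} = - \frac{5}{Q^{2}}$
$-295 - B{\left(P \right)} = -295 - - \frac{5}{100} = -295 - \left(-5\right) \frac{1}{100} = -295 - - \frac{1}{20} = -295 + \frac{1}{20} = - \frac{5899}{20}$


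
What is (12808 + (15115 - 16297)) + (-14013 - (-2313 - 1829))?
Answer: 1755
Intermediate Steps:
(12808 + (15115 - 16297)) + (-14013 - (-2313 - 1829)) = (12808 - 1182) + (-14013 - 1*(-4142)) = 11626 + (-14013 + 4142) = 11626 - 9871 = 1755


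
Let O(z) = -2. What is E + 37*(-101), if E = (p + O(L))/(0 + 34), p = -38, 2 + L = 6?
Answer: -63549/17 ≈ -3738.2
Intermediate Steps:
L = 4 (L = -2 + 6 = 4)
E = -20/17 (E = (-38 - 2)/(0 + 34) = -40/34 = -40*1/34 = -20/17 ≈ -1.1765)
E + 37*(-101) = -20/17 + 37*(-101) = -20/17 - 3737 = -63549/17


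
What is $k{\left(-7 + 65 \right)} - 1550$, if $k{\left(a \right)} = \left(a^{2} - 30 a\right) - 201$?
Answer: $-127$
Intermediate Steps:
$k{\left(a \right)} = -201 + a^{2} - 30 a$
$k{\left(-7 + 65 \right)} - 1550 = \left(-201 + \left(-7 + 65\right)^{2} - 30 \left(-7 + 65\right)\right) - 1550 = \left(-201 + 58^{2} - 1740\right) - 1550 = \left(-201 + 3364 - 1740\right) - 1550 = 1423 - 1550 = -127$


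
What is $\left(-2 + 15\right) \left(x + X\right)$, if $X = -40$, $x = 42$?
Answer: $26$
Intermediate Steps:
$\left(-2 + 15\right) \left(x + X\right) = \left(-2 + 15\right) \left(42 - 40\right) = 13 \cdot 2 = 26$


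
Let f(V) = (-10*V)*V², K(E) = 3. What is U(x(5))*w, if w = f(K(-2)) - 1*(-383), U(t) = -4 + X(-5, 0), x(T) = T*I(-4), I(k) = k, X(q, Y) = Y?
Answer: -452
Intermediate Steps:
f(V) = -10*V³
x(T) = -4*T (x(T) = T*(-4) = -4*T)
U(t) = -4 (U(t) = -4 + 0 = -4)
w = 113 (w = -10*3³ - 1*(-383) = -10*27 + 383 = -270 + 383 = 113)
U(x(5))*w = -4*113 = -452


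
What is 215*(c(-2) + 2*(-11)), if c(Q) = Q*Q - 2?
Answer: -4300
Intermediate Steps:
c(Q) = -2 + Q**2 (c(Q) = Q**2 - 2 = -2 + Q**2)
215*(c(-2) + 2*(-11)) = 215*((-2 + (-2)**2) + 2*(-11)) = 215*((-2 + 4) - 22) = 215*(2 - 22) = 215*(-20) = -4300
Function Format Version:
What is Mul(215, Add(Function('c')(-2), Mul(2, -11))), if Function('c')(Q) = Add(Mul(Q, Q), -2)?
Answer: -4300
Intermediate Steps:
Function('c')(Q) = Add(-2, Pow(Q, 2)) (Function('c')(Q) = Add(Pow(Q, 2), -2) = Add(-2, Pow(Q, 2)))
Mul(215, Add(Function('c')(-2), Mul(2, -11))) = Mul(215, Add(Add(-2, Pow(-2, 2)), Mul(2, -11))) = Mul(215, Add(Add(-2, 4), -22)) = Mul(215, Add(2, -22)) = Mul(215, -20) = -4300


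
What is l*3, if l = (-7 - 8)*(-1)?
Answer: 45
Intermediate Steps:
l = 15 (l = -15*(-1) = 15)
l*3 = 15*3 = 45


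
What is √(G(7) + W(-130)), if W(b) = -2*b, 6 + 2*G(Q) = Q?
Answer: √1042/2 ≈ 16.140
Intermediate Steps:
G(Q) = -3 + Q/2
√(G(7) + W(-130)) = √((-3 + (½)*7) - 2*(-130)) = √((-3 + 7/2) + 260) = √(½ + 260) = √(521/2) = √1042/2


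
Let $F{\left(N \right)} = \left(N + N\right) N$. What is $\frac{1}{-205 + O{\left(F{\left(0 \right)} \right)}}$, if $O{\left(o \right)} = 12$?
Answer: $- \frac{1}{193} \approx -0.0051813$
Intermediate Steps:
$F{\left(N \right)} = 2 N^{2}$ ($F{\left(N \right)} = 2 N N = 2 N^{2}$)
$\frac{1}{-205 + O{\left(F{\left(0 \right)} \right)}} = \frac{1}{-205 + 12} = \frac{1}{-193} = - \frac{1}{193}$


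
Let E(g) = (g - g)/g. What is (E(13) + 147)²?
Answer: 21609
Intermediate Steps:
E(g) = 0 (E(g) = 0/g = 0)
(E(13) + 147)² = (0 + 147)² = 147² = 21609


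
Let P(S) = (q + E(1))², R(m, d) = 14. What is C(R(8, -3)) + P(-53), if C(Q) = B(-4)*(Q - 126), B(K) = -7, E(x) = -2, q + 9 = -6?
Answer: 1073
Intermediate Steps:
q = -15 (q = -9 - 6 = -15)
P(S) = 289 (P(S) = (-15 - 2)² = (-17)² = 289)
C(Q) = 882 - 7*Q (C(Q) = -7*(Q - 126) = -7*(-126 + Q) = 882 - 7*Q)
C(R(8, -3)) + P(-53) = (882 - 7*14) + 289 = (882 - 98) + 289 = 784 + 289 = 1073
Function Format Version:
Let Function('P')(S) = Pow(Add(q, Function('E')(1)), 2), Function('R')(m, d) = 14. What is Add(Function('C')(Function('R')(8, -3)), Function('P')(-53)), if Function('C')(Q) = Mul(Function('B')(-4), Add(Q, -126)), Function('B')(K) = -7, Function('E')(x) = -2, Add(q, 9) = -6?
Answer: 1073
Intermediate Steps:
q = -15 (q = Add(-9, -6) = -15)
Function('P')(S) = 289 (Function('P')(S) = Pow(Add(-15, -2), 2) = Pow(-17, 2) = 289)
Function('C')(Q) = Add(882, Mul(-7, Q)) (Function('C')(Q) = Mul(-7, Add(Q, -126)) = Mul(-7, Add(-126, Q)) = Add(882, Mul(-7, Q)))
Add(Function('C')(Function('R')(8, -3)), Function('P')(-53)) = Add(Add(882, Mul(-7, 14)), 289) = Add(Add(882, -98), 289) = Add(784, 289) = 1073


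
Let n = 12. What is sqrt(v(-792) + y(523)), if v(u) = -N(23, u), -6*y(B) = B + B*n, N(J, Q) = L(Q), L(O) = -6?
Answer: I*sqrt(40578)/6 ≈ 33.573*I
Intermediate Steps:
N(J, Q) = -6
y(B) = -13*B/6 (y(B) = -(B + B*12)/6 = -(B + 12*B)/6 = -13*B/6)
v(u) = 6 (v(u) = -1*(-6) = 6)
sqrt(v(-792) + y(523)) = sqrt(6 - 13/6*523) = sqrt(6 - 6799/6) = sqrt(-6763/6) = I*sqrt(40578)/6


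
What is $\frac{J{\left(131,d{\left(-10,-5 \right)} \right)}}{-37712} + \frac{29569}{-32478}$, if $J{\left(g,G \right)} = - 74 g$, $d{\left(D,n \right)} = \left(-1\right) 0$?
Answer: $- \frac{200066099}{306202584} \approx -0.65338$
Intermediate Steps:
$d{\left(D,n \right)} = 0$
$\frac{J{\left(131,d{\left(-10,-5 \right)} \right)}}{-37712} + \frac{29569}{-32478} = \frac{\left(-74\right) 131}{-37712} + \frac{29569}{-32478} = \left(-9694\right) \left(- \frac{1}{37712}\right) + 29569 \left(- \frac{1}{32478}\right) = \frac{4847}{18856} - \frac{29569}{32478} = - \frac{200066099}{306202584}$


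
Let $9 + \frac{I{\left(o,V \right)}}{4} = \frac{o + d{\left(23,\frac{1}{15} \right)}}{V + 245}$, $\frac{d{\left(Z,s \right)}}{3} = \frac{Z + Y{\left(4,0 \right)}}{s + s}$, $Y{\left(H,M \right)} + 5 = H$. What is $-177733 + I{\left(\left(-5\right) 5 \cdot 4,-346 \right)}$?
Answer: $- \frac{17956249}{101} \approx -1.7778 \cdot 10^{5}$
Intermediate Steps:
$Y{\left(H,M \right)} = -5 + H$
$d{\left(Z,s \right)} = \frac{3 \left(-1 + Z\right)}{2 s}$ ($d{\left(Z,s \right)} = 3 \frac{Z + \left(-5 + 4\right)}{s + s} = 3 \frac{Z - 1}{2 s} = 3 \left(-1 + Z\right) \frac{1}{2 s} = 3 \frac{-1 + Z}{2 s} = \frac{3 \left(-1 + Z\right)}{2 s}$)
$I{\left(o,V \right)} = -36 + \frac{4 \left(495 + o\right)}{245 + V}$ ($I{\left(o,V \right)} = -36 + 4 \frac{o + \frac{3 \left(-1 + 23\right)}{2 \cdot \frac{1}{15}}}{V + 245} = -36 + 4 \frac{o + \frac{3}{2} \frac{1}{\frac{1}{15}} \cdot 22}{245 + V} = -36 + 4 \frac{o + \frac{3}{2} \cdot 15 \cdot 22}{245 + V} = -36 + 4 \frac{o + 495}{245 + V} = -36 + 4 \frac{495 + o}{245 + V} = -36 + \frac{4 \left(495 + o\right)}{245 + V}$)
$-177733 + I{\left(\left(-5\right) 5 \cdot 4,-346 \right)} = -177733 + \frac{4 \left(-1710 + \left(-5\right) 5 \cdot 4 - -3114\right)}{245 - 346} = -177733 + \frac{4 \left(-1710 - 100 + 3114\right)}{-101} = -177733 + 4 \left(- \frac{1}{101}\right) \left(-1710 - 100 + 3114\right) = -177733 + 4 \left(- \frac{1}{101}\right) 1304 = -177733 - \frac{5216}{101} = - \frac{17956249}{101}$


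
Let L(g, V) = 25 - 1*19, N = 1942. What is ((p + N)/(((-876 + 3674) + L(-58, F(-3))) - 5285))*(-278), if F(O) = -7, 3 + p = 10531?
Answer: 3466660/2481 ≈ 1397.3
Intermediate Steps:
p = 10528 (p = -3 + 10531 = 10528)
L(g, V) = 6 (L(g, V) = 25 - 19 = 6)
((p + N)/(((-876 + 3674) + L(-58, F(-3))) - 5285))*(-278) = ((10528 + 1942)/(((-876 + 3674) + 6) - 5285))*(-278) = (12470/((2798 + 6) - 5285))*(-278) = (12470/(2804 - 5285))*(-278) = (12470/(-2481))*(-278) = (12470*(-1/2481))*(-278) = -12470/2481*(-278) = 3466660/2481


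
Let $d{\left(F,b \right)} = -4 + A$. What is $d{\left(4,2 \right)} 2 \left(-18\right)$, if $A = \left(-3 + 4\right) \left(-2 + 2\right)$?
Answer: $144$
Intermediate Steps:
$A = 0$ ($A = 1 \cdot 0 = 0$)
$d{\left(F,b \right)} = -4$ ($d{\left(F,b \right)} = -4 + 0 = -4$)
$d{\left(4,2 \right)} 2 \left(-18\right) = \left(-4\right) 2 \left(-18\right) = \left(-8\right) \left(-18\right) = 144$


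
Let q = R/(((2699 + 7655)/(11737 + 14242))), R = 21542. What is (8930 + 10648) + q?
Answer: 381175115/5177 ≈ 73629.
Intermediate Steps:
q = 279819809/5177 (q = 21542/(((2699 + 7655)/(11737 + 14242))) = 21542/((10354/25979)) = 21542/((10354*(1/25979))) = 21542/(10354/25979) = 21542*(25979/10354) = 279819809/5177 ≈ 54051.)
(8930 + 10648) + q = (8930 + 10648) + 279819809/5177 = 19578 + 279819809/5177 = 381175115/5177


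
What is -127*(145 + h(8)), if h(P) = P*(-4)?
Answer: -14351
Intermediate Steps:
h(P) = -4*P
-127*(145 + h(8)) = -127*(145 - 4*8) = -127*(145 - 32) = -127*113 = -14351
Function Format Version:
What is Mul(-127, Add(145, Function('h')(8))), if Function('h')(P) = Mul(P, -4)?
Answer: -14351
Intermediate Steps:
Function('h')(P) = Mul(-4, P)
Mul(-127, Add(145, Function('h')(8))) = Mul(-127, Add(145, Mul(-4, 8))) = Mul(-127, Add(145, -32)) = Mul(-127, 113) = -14351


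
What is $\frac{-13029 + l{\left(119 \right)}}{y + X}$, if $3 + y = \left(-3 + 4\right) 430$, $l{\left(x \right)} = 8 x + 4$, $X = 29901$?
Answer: $- \frac{12073}{30328} \approx -0.39808$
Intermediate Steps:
$l{\left(x \right)} = 4 + 8 x$
$y = 427$ ($y = -3 + \left(-3 + 4\right) 430 = -3 + 1 \cdot 430 = -3 + 430 = 427$)
$\frac{-13029 + l{\left(119 \right)}}{y + X} = \frac{-13029 + \left(4 + 8 \cdot 119\right)}{427 + 29901} = \frac{-13029 + \left(4 + 952\right)}{30328} = \left(-13029 + 956\right) \frac{1}{30328} = \left(-12073\right) \frac{1}{30328} = - \frac{12073}{30328}$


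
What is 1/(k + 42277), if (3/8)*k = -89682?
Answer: -1/196875 ≈ -5.0794e-6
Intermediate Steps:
k = -239152 (k = (8/3)*(-89682) = -239152)
1/(k + 42277) = 1/(-239152 + 42277) = 1/(-196875) = -1/196875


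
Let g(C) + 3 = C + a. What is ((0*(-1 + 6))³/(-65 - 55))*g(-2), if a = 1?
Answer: 0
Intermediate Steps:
g(C) = -2 + C (g(C) = -3 + (C + 1) = -3 + (1 + C) = -2 + C)
((0*(-1 + 6))³/(-65 - 55))*g(-2) = ((0*(-1 + 6))³/(-65 - 55))*(-2 - 2) = ((0*5)³/(-120))*(-4) = (0³*(-1/120))*(-4) = (0*(-1/120))*(-4) = 0*(-4) = 0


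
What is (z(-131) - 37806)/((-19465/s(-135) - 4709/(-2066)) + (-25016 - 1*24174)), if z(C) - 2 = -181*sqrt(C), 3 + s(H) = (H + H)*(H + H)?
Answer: 5693479056408/7407966829097 + 27259541562*I*sqrt(131)/7407966829097 ≈ 0.76856 + 0.042117*I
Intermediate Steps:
s(H) = -3 + 4*H**2 (s(H) = -3 + (H + H)*(H + H) = -3 + (2*H)*(2*H) = -3 + 4*H**2)
z(C) = 2 - 181*sqrt(C)
(z(-131) - 37806)/((-19465/s(-135) - 4709/(-2066)) + (-25016 - 1*24174)) = ((2 - 181*I*sqrt(131)) - 37806)/((-19465/(-3 + 4*(-135)**2) - 4709/(-2066)) + (-25016 - 1*24174)) = ((2 - 181*I*sqrt(131)) - 37806)/((-19465/(-3 + 4*18225) - 4709*(-1/2066)) + (-25016 - 24174)) = ((2 - 181*I*sqrt(131)) - 37806)/((-19465/(-3 + 72900) + 4709/2066) - 49190) = (-37804 - 181*I*sqrt(131))/((-19465/72897 + 4709/2066) - 49190) = (-37804 - 181*I*sqrt(131))/(303057283/150605202 - 49190) = (-37804 - 181*I*sqrt(131))/(-7407966829097/150605202) = (-37804 - 181*I*sqrt(131))*(-150605202/7407966829097) = 5693479056408/7407966829097 + 27259541562*I*sqrt(131)/7407966829097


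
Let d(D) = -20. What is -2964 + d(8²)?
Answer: -2984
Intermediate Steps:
-2964 + d(8²) = -2964 - 20 = -2984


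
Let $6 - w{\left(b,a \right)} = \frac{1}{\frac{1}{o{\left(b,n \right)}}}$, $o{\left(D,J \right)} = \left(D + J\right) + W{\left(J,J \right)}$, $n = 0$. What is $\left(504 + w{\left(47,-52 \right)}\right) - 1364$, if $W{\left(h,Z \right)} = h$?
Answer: $-901$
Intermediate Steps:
$o{\left(D,J \right)} = D + 2 J$ ($o{\left(D,J \right)} = \left(D + J\right) + J = D + 2 J$)
$w{\left(b,a \right)} = 6 - b$ ($w{\left(b,a \right)} = 6 - \frac{1}{\frac{1}{b + 2 \cdot 0}} = 6 - \frac{1}{\frac{1}{b + 0}} = 6 - \frac{1}{\frac{1}{b}} = 6 - b$)
$\left(504 + w{\left(47,-52 \right)}\right) - 1364 = \left(504 + \left(6 - 47\right)\right) - 1364 = \left(504 - 41\right) - 1364 = 463 - 1364 = -901$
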